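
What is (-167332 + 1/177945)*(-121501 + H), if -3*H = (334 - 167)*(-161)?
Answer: 10052817802970224/533835 ≈ 1.8831e+10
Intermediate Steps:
H = 26887/3 (H = -(334 - 167)*(-161)/3 = -167*(-161)/3 = -⅓*(-26887) = 26887/3 ≈ 8962.3)
(-167332 + 1/177945)*(-121501 + H) = (-167332 + 1/177945)*(-121501 + 26887/3) = (-167332 + 1/177945)*(-337616/3) = -29775892739/177945*(-337616/3) = 10052817802970224/533835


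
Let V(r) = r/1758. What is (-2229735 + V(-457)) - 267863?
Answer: -4390777741/1758 ≈ -2.4976e+6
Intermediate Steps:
V(r) = r/1758 (V(r) = r*(1/1758) = r/1758)
(-2229735 + V(-457)) - 267863 = (-2229735 + (1/1758)*(-457)) - 267863 = (-2229735 - 457/1758) - 267863 = -3919874587/1758 - 267863 = -4390777741/1758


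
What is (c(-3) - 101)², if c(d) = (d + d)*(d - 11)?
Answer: 289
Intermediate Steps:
c(d) = 2*d*(-11 + d) (c(d) = (2*d)*(-11 + d) = 2*d*(-11 + d))
(c(-3) - 101)² = (2*(-3)*(-11 - 3) - 101)² = (2*(-3)*(-14) - 101)² = (84 - 101)² = (-17)² = 289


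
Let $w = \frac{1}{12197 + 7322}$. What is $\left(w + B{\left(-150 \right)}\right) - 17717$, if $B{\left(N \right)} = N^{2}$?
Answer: $\frac{93359378}{19519} \approx 4783.0$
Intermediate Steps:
$w = \frac{1}{19519} \approx 5.1232 \cdot 10^{-5}$
$\left(w + B{\left(-150 \right)}\right) - 17717 = \left(\frac{1}{19519} + \left(-150\right)^{2}\right) - 17717 = \left(\frac{1}{19519} + 22500\right) - 17717 = \frac{439177501}{19519} - 17717 = \frac{93359378}{19519}$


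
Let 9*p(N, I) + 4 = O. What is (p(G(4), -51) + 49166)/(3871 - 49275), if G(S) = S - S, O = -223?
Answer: -442267/408636 ≈ -1.0823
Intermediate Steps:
G(S) = 0
p(N, I) = -227/9 (p(N, I) = -4/9 + (⅑)*(-223) = -4/9 - 223/9 = -227/9)
(p(G(4), -51) + 49166)/(3871 - 49275) = (-227/9 + 49166)/(3871 - 49275) = (442267/9)/(-45404) = (442267/9)*(-1/45404) = -442267/408636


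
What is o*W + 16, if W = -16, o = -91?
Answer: 1472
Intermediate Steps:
o*W + 16 = -91*(-16) + 16 = 1456 + 16 = 1472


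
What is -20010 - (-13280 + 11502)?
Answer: -18232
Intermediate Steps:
-20010 - (-13280 + 11502) = -20010 - 1*(-1778) = -20010 + 1778 = -18232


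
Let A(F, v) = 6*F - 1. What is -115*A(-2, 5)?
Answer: 1495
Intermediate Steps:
A(F, v) = -1 + 6*F
-115*A(-2, 5) = -115*(-1 + 6*(-2)) = -115*(-1 - 12) = -115*(-13) = 1495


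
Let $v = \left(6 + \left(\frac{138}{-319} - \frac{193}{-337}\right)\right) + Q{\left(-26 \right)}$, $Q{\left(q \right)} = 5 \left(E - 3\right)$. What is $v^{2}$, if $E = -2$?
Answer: $\frac{4110740030016}{11556895009} \approx 355.7$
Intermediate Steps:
$Q{\left(q \right)} = -25$ ($Q{\left(q \right)} = 5 \left(-2 - 3\right) = 5 \left(-5\right) = -25$)
$v = - \frac{2027496}{107503}$ ($v = \left(6 + \left(\frac{138}{-319} - \frac{193}{-337}\right)\right) - 25 = \left(6 + \left(138 \left(- \frac{1}{319}\right) - - \frac{193}{337}\right)\right) - 25 = \left(6 + \left(- \frac{138}{319} + \frac{193}{337}\right)\right) - 25 = \left(6 + \frac{15061}{107503}\right) - 25 = \frac{660079}{107503} - 25 = - \frac{2027496}{107503} \approx -18.86$)
$v^{2} = \left(- \frac{2027496}{107503}\right)^{2} = \frac{4110740030016}{11556895009}$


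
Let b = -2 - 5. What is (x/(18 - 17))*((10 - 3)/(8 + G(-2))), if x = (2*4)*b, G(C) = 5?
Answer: -392/13 ≈ -30.154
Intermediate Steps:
b = -7
x = -56 (x = (2*4)*(-7) = 8*(-7) = -56)
(x/(18 - 17))*((10 - 3)/(8 + G(-2))) = (-56/(18 - 17))*((10 - 3)/(8 + 5)) = (-56/1)*(7/13) = (-56*1)*(7*(1/13)) = -56*7/13 = -392/13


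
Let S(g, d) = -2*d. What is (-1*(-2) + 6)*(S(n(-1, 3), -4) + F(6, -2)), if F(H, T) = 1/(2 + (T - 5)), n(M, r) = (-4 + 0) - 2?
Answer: 312/5 ≈ 62.400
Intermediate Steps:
n(M, r) = -6 (n(M, r) = -4 - 2 = -6)
F(H, T) = 1/(-3 + T) (F(H, T) = 1/(2 + (-5 + T)) = 1/(-3 + T))
(-1*(-2) + 6)*(S(n(-1, 3), -4) + F(6, -2)) = (-1*(-2) + 6)*(-2*(-4) + 1/(-3 - 2)) = (2 + 6)*(8 + 1/(-5)) = 8*(8 - ⅕) = 8*(39/5) = 312/5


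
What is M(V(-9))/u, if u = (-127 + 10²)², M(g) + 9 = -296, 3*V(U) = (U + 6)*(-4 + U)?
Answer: -305/729 ≈ -0.41838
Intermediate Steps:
V(U) = (-4 + U)*(6 + U)/3 (V(U) = ((U + 6)*(-4 + U))/3 = ((6 + U)*(-4 + U))/3 = ((-4 + U)*(6 + U))/3 = (-4 + U)*(6 + U)/3)
M(g) = -305 (M(g) = -9 - 296 = -305)
u = 729 (u = (-127 + 100)² = (-27)² = 729)
M(V(-9))/u = -305/729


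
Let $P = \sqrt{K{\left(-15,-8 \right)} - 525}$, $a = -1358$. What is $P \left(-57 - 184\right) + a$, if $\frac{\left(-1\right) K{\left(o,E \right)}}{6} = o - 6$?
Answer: $-1358 - 241 i \sqrt{399} \approx -1358.0 - 4814.0 i$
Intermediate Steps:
$K{\left(o,E \right)} = 36 - 6 o$ ($K{\left(o,E \right)} = - 6 \left(o - 6\right) = - 6 \left(-6 + o\right) = 36 - 6 o$)
$P = i \sqrt{399}$ ($P = \sqrt{\left(36 - -90\right) - 525} = \sqrt{\left(36 + 90\right) - 525} = \sqrt{126 - 525} = \sqrt{-399} = i \sqrt{399} \approx 19.975 i$)
$P \left(-57 - 184\right) + a = i \sqrt{399} \left(-57 - 184\right) - 1358 = i \sqrt{399} \left(-241\right) - 1358 = - 241 i \sqrt{399} - 1358 = -1358 - 241 i \sqrt{399}$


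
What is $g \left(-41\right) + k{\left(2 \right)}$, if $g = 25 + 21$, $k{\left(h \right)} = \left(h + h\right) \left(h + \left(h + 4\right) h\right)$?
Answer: $-1830$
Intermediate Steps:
$k{\left(h \right)} = 2 h \left(h + h \left(4 + h\right)\right)$ ($k{\left(h \right)} = 2 h \left(h + \left(4 + h\right) h\right) = 2 h \left(h + h \left(4 + h\right)\right)$)
$g = 46$
$g \left(-41\right) + k{\left(2 \right)} = 46 \left(-41\right) + 2 \cdot 2^{2} \left(5 + 2\right) = -1886 + 2 \cdot 4 \cdot 7 = -1886 + 56 = -1830$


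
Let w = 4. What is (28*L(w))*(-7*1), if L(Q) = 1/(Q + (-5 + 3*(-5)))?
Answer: 49/4 ≈ 12.250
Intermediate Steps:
L(Q) = 1/(-20 + Q) (L(Q) = 1/(Q + (-5 - 15)) = 1/(Q - 20) = 1/(-20 + Q))
(28*L(w))*(-7*1) = (28/(-20 + 4))*(-7*1) = (28/(-16))*(-7) = (28*(-1/16))*(-7) = -7/4*(-7) = 49/4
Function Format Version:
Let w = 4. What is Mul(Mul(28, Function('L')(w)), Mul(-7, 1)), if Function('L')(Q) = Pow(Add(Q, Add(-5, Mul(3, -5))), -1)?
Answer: Rational(49, 4) ≈ 12.250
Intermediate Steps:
Function('L')(Q) = Pow(Add(-20, Q), -1) (Function('L')(Q) = Pow(Add(Q, Add(-5, -15)), -1) = Pow(Add(Q, -20), -1) = Pow(Add(-20, Q), -1))
Mul(Mul(28, Function('L')(w)), Mul(-7, 1)) = Mul(Mul(28, Pow(Add(-20, 4), -1)), Mul(-7, 1)) = Mul(Mul(28, Pow(-16, -1)), -7) = Mul(Mul(28, Rational(-1, 16)), -7) = Mul(Rational(-7, 4), -7) = Rational(49, 4)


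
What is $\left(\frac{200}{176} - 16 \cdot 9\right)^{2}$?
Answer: $\frac{9878449}{484} \approx 20410.0$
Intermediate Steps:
$\left(\frac{200}{176} - 16 \cdot 9\right)^{2} = \left(200 \cdot \frac{1}{176} - 144\right)^{2} = \left(\frac{25}{22} - 144\right)^{2} = \left(- \frac{3143}{22}\right)^{2} = \frac{9878449}{484}$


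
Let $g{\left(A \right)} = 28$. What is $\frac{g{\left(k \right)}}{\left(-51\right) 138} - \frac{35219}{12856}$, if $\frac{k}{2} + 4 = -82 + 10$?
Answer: $- \frac{124115645}{45240264} \approx -2.7435$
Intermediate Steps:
$k = -152$ ($k = -8 + 2 \left(-82 + 10\right) = -8 + 2 \left(-72\right) = -8 - 144 = -152$)
$\frac{g{\left(k \right)}}{\left(-51\right) 138} - \frac{35219}{12856} = \frac{28}{\left(-51\right) 138} - \frac{35219}{12856} = \frac{28}{-7038} - \frac{35219}{12856} = 28 \left(- \frac{1}{7038}\right) - \frac{35219}{12856} = - \frac{14}{3519} - \frac{35219}{12856} = - \frac{124115645}{45240264}$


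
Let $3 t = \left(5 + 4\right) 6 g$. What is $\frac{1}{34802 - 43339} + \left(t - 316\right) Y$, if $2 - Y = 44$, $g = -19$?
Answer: $\frac{235928531}{8537} \approx 27636.0$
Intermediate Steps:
$Y = -42$ ($Y = 2 - 44 = -42$)
$t = -342$ ($t = \frac{\left(5 + 4\right) 6 \left(-19\right)}{3} = \frac{9 \cdot 6 \left(-19\right)}{3} = \frac{54 \left(-19\right)}{3} = \frac{1}{3} \left(-1026\right) = -342$)
$\frac{1}{34802 - 43339} + \left(t - 316\right) Y = \frac{1}{34802 - 43339} + \left(-342 - 316\right) \left(-42\right) = \frac{1}{-8537} - -27636 = - \frac{1}{8537} + 27636 = \frac{235928531}{8537}$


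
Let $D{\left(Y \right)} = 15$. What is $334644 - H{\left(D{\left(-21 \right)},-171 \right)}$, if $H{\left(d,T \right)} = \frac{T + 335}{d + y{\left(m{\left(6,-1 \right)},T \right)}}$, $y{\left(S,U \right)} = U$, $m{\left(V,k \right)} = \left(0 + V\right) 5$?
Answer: $\frac{13051157}{39} \approx 3.3465 \cdot 10^{5}$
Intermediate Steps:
$m{\left(V,k \right)} = 5 V$ ($m{\left(V,k \right)} = V 5 = 5 V$)
$H{\left(d,T \right)} = \frac{335 + T}{T + d}$ ($H{\left(d,T \right)} = \frac{T + 335}{d + T} = \frac{335 + T}{T + d}$)
$334644 - H{\left(D{\left(-21 \right)},-171 \right)} = 334644 - \frac{335 - 171}{-171 + 15} = 334644 - \frac{1}{-156} \cdot 164 = 334644 - \left(- \frac{1}{156}\right) 164 = 334644 - - \frac{41}{39} = 334644 + \frac{41}{39} = \frac{13051157}{39}$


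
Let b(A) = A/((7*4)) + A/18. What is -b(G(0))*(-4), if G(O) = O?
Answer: 0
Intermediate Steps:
b(A) = 23*A/252 (b(A) = A/28 + A*(1/18) = A*(1/28) + A/18 = A/28 + A/18 = 23*A/252)
-b(G(0))*(-4) = -(23/252)*0*(-4) = -0*(-4) = -1*0 = 0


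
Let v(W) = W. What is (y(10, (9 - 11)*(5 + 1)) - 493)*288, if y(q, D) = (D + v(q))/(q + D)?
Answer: -141696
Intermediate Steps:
y(q, D) = 1 (y(q, D) = (D + q)/(q + D) = (D + q)/(D + q) = 1)
(y(10, (9 - 11)*(5 + 1)) - 493)*288 = (1 - 493)*288 = -492*288 = -141696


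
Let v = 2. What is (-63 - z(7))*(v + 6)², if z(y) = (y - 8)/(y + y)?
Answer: -28192/7 ≈ -4027.4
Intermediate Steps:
z(y) = (-8 + y)/(2*y) (z(y) = (-8 + y)/((2*y)) = (-8 + y)*(1/(2*y)) = (-8 + y)/(2*y))
(-63 - z(7))*(v + 6)² = (-63 - (-8 + 7)/(2*7))*(2 + 6)² = (-63 - (-1)/(2*7))*8² = (-63 - 1*(-1/14))*64 = (-63 + 1/14)*64 = -881/14*64 = -28192/7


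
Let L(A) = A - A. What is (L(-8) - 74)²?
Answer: 5476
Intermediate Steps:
L(A) = 0
(L(-8) - 74)² = (0 - 74)² = (-74)² = 5476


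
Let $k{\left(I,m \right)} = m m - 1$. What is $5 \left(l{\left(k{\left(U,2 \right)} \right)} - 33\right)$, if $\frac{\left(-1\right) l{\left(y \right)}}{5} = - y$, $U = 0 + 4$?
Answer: $-90$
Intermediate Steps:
$U = 4$
$k{\left(I,m \right)} = -1 + m^{2}$ ($k{\left(I,m \right)} = m^{2} - 1 = -1 + m^{2}$)
$l{\left(y \right)} = 5 y$ ($l{\left(y \right)} = - 5 \left(- y\right) = 5 y$)
$5 \left(l{\left(k{\left(U,2 \right)} \right)} - 33\right) = 5 \left(5 \left(-1 + 2^{2}\right) - 33\right) = 5 \left(5 \left(-1 + 4\right) - 33\right) = 5 \left(5 \cdot 3 - 33\right) = 5 \left(15 - 33\right) = 5 \left(-18\right) = -90$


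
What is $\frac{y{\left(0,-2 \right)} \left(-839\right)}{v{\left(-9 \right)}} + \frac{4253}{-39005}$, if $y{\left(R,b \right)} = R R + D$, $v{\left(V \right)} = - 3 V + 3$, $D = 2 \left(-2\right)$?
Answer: $\frac{13077319}{117015} \approx 111.76$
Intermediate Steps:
$D = -4$
$v{\left(V \right)} = 3 - 3 V$
$y{\left(R,b \right)} = -4 + R^{2}$ ($y{\left(R,b \right)} = R R - 4 = R^{2} - 4 = -4 + R^{2}$)
$\frac{y{\left(0,-2 \right)} \left(-839\right)}{v{\left(-9 \right)}} + \frac{4253}{-39005} = \frac{\left(-4 + 0^{2}\right) \left(-839\right)}{3 - -27} + \frac{4253}{-39005} = \frac{\left(-4 + 0\right) \left(-839\right)}{3 + 27} + 4253 \left(- \frac{1}{39005}\right) = \frac{\left(-4\right) \left(-839\right)}{30} - \frac{4253}{39005} = 3356 \cdot \frac{1}{30} - \frac{4253}{39005} = \frac{1678}{15} - \frac{4253}{39005} = \frac{13077319}{117015}$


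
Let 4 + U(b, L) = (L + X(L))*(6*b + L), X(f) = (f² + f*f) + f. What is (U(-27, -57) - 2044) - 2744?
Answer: -1402888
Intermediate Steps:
X(f) = f + 2*f² (X(f) = (f² + f²) + f = 2*f² + f = f + 2*f²)
U(b, L) = -4 + (L + 6*b)*(L + L*(1 + 2*L)) (U(b, L) = -4 + (L + L*(1 + 2*L))*(6*b + L) = -4 + (L + L*(1 + 2*L))*(L + 6*b) = -4 + (L + 6*b)*(L + L*(1 + 2*L)))
(U(-27, -57) - 2044) - 2744 = ((-4 + 2*(-57)² + 2*(-57)³ + 12*(-57)*(-27) + 12*(-27)*(-57)²) - 2044) - 2744 = ((-4 + 2*3249 + 2*(-185193) + 18468 + 12*(-27)*3249) - 2044) - 2744 = ((-4 + 6498 - 370386 + 18468 - 1052676) - 2044) - 2744 = (-1398100 - 2044) - 2744 = -1400144 - 2744 = -1402888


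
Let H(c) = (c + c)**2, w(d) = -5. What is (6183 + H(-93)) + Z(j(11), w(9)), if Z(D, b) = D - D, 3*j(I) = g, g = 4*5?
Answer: 40779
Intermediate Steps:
g = 20
j(I) = 20/3 (j(I) = (1/3)*20 = 20/3)
H(c) = 4*c**2 (H(c) = (2*c)**2 = 4*c**2)
Z(D, b) = 0
(6183 + H(-93)) + Z(j(11), w(9)) = (6183 + 4*(-93)**2) + 0 = (6183 + 4*8649) + 0 = (6183 + 34596) + 0 = 40779 + 0 = 40779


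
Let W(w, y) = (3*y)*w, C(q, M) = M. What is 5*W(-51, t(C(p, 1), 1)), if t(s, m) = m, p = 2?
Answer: -765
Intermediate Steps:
W(w, y) = 3*w*y
5*W(-51, t(C(p, 1), 1)) = 5*(3*(-51)*1) = 5*(-153) = -765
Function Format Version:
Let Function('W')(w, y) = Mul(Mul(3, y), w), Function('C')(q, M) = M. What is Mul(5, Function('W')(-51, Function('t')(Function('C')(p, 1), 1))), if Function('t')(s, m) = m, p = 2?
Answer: -765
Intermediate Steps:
Function('W')(w, y) = Mul(3, w, y)
Mul(5, Function('W')(-51, Function('t')(Function('C')(p, 1), 1))) = Mul(5, Mul(3, -51, 1)) = Mul(5, -153) = -765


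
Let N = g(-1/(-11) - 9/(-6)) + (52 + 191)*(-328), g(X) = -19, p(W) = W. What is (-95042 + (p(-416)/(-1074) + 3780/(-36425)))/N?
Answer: 371807471582/311879963535 ≈ 1.1922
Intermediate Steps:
N = -79723 (N = -19 + (52 + 191)*(-328) = -19 + 243*(-328) = -19 - 79704 = -79723)
(-95042 + (p(-416)/(-1074) + 3780/(-36425)))/N = (-95042 + (-416/(-1074) + 3780/(-36425)))/(-79723) = (-95042 + (-416*(-1/1074) + 3780*(-1/36425)))*(-1/79723) = (-95042 + (208/537 - 756/7285))*(-1/79723) = (-95042 + 1109308/3912045)*(-1/79723) = -371807471582/3912045*(-1/79723) = 371807471582/311879963535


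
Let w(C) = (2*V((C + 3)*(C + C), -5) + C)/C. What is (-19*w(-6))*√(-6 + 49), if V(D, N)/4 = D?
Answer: 893*√43 ≈ 5855.8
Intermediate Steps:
V(D, N) = 4*D
w(C) = (C + 16*C*(3 + C))/C (w(C) = (2*(4*((C + 3)*(C + C))) + C)/C = (2*(4*((3 + C)*(2*C))) + C)/C = (2*(4*(2*C*(3 + C))) + C)/C = (2*(8*C*(3 + C)) + C)/C = (16*C*(3 + C) + C)/C = (C + 16*C*(3 + C))/C)
(-19*w(-6))*√(-6 + 49) = (-19*(49 + 16*(-6)))*√(-6 + 49) = (-19*(49 - 96))*√43 = (-19*(-47))*√43 = 893*√43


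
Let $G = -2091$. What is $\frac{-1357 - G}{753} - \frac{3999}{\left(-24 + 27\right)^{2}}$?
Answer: $- \frac{111283}{251} \approx -443.36$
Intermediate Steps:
$\frac{-1357 - G}{753} - \frac{3999}{\left(-24 + 27\right)^{2}} = \frac{-1357 - -2091}{753} - \frac{3999}{\left(-24 + 27\right)^{2}} = \left(-1357 + 2091\right) \frac{1}{753} - \frac{3999}{3^{2}} = 734 \cdot \frac{1}{753} - \frac{3999}{9} = \frac{734}{753} - \frac{1333}{3} = - \frac{111283}{251}$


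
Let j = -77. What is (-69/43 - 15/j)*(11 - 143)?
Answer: 56016/301 ≈ 186.10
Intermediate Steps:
(-69/43 - 15/j)*(11 - 143) = (-69/43 - 15/(-77))*(11 - 143) = (-69*1/43 - 15*(-1/77))*(-132) = (-69/43 + 15/77)*(-132) = -4668/3311*(-132) = 56016/301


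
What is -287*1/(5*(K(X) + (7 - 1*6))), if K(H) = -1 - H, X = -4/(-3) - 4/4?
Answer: 861/5 ≈ 172.20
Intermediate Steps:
X = ⅓ (X = -4*(-⅓) - 4*¼ = 4/3 - 1 = ⅓ ≈ 0.33333)
-287*1/(5*(K(X) + (7 - 1*6))) = -287*1/(5*((-1 - 1*⅓) + (7 - 1*6))) = -287*1/(5*((-1 - ⅓) + (7 - 6))) = -287*1/(5*(-4/3 + 1)) = -287/((-⅓*5)) = -287/(-5/3) = -287*(-⅗) = 861/5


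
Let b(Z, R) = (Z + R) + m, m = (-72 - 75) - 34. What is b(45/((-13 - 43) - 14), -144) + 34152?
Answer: 473569/14 ≈ 33826.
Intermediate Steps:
m = -181 (m = -147 - 34 = -181)
b(Z, R) = -181 + R + Z (b(Z, R) = (Z + R) - 181 = (R + Z) - 181 = -181 + R + Z)
b(45/((-13 - 43) - 14), -144) + 34152 = (-181 - 144 + 45/((-13 - 43) - 14)) + 34152 = (-181 - 144 + 45/(-56 - 14)) + 34152 = (-181 - 144 + 45/(-70)) + 34152 = (-181 - 144 + 45*(-1/70)) + 34152 = (-181 - 144 - 9/14) + 34152 = -4559/14 + 34152 = 473569/14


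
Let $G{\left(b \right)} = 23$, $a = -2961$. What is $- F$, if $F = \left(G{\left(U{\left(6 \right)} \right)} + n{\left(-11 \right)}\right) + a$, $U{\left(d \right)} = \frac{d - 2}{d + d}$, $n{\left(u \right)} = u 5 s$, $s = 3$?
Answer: $3103$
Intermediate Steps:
$n{\left(u \right)} = 15 u$ ($n{\left(u \right)} = u 5 \cdot 3 = 5 u 3 = 15 u$)
$U{\left(d \right)} = \frac{-2 + d}{2 d}$
$F = -3103$ ($F = \left(23 + 15 \left(-11\right)\right) - 2961 = \left(23 - 165\right) - 2961 = -142 - 2961 = -3103$)
$- F = \left(-1\right) \left(-3103\right) = 3103$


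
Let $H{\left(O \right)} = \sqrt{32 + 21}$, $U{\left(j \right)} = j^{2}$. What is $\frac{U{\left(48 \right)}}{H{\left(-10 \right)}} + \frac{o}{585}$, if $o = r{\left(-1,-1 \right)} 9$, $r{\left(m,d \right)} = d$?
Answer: $- \frac{1}{65} + \frac{2304 \sqrt{53}}{53} \approx 316.46$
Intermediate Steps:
$H{\left(O \right)} = \sqrt{53}$
$o = -9$ ($o = \left(-1\right) 9 = -9$)
$\frac{U{\left(48 \right)}}{H{\left(-10 \right)}} + \frac{o}{585} = \frac{48^{2}}{\sqrt{53}} - \frac{9}{585} = 2304 \frac{\sqrt{53}}{53} - \frac{1}{65} = \frac{2304 \sqrt{53}}{53} - \frac{1}{65} = - \frac{1}{65} + \frac{2304 \sqrt{53}}{53}$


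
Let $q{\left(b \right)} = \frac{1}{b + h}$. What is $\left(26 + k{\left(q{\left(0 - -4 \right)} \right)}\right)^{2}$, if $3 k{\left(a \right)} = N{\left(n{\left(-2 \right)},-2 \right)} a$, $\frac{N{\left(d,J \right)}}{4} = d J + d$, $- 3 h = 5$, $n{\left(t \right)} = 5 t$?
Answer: $\frac{49284}{49} \approx 1005.8$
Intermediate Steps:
$h = - \frac{5}{3}$ ($h = \left(- \frac{1}{3}\right) 5 = - \frac{5}{3} \approx -1.6667$)
$N{\left(d,J \right)} = 4 d + 4 J d$ ($N{\left(d,J \right)} = 4 \left(d J + d\right) = 4 \left(J d + d\right) = 4 \left(d + J d\right) = 4 d + 4 J d$)
$q{\left(b \right)} = \frac{1}{- \frac{5}{3} + b}$ ($q{\left(b \right)} = \frac{1}{b - \frac{5}{3}} = \frac{1}{- \frac{5}{3} + b}$)
$k{\left(a \right)} = \frac{40 a}{3}$ ($k{\left(a \right)} = \frac{4 \cdot 5 \left(-2\right) \left(1 - 2\right) a}{3} = \frac{4 \left(-10\right) \left(-1\right) a}{3} = \frac{40 a}{3}$)
$\left(26 + k{\left(q{\left(0 - -4 \right)} \right)}\right)^{2} = \left(26 + \frac{40 \frac{3}{-5 + 3 \left(0 - -4\right)}}{3}\right)^{2} = \left(26 + \frac{40 \frac{3}{-5 + 3 \left(0 + 4\right)}}{3}\right)^{2} = \left(26 + \frac{40 \frac{3}{-5 + 3 \cdot 4}}{3}\right)^{2} = \left(26 + \frac{40 \frac{3}{-5 + 12}}{3}\right)^{2} = \left(26 + \frac{40 \cdot \frac{3}{7}}{3}\right)^{2} = \left(26 + \frac{40 \cdot 3 \cdot \frac{1}{7}}{3}\right)^{2} = \left(26 + \frac{40}{3} \cdot \frac{3}{7}\right)^{2} = \left(26 + \frac{40}{7}\right)^{2} = \left(\frac{222}{7}\right)^{2} = \frac{49284}{49}$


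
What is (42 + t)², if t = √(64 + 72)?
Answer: 1900 + 168*√34 ≈ 2879.6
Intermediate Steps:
t = 2*√34 (t = √136 = 2*√34 ≈ 11.662)
(42 + t)² = (42 + 2*√34)²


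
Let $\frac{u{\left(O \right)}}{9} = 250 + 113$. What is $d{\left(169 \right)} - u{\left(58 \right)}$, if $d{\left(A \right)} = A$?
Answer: $-3098$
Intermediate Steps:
$u{\left(O \right)} = 3267$ ($u{\left(O \right)} = 9 \left(250 + 113\right) = 9 \cdot 363 = 3267$)
$d{\left(169 \right)} - u{\left(58 \right)} = 169 - 3267 = -3098$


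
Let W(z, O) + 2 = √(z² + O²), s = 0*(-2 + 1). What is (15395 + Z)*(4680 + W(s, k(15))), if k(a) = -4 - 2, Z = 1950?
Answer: 81243980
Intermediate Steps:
s = 0 (s = 0*(-1) = 0)
k(a) = -6
W(z, O) = -2 + √(O² + z²) (W(z, O) = -2 + √(z² + O²) = -2 + √(O² + z²))
(15395 + Z)*(4680 + W(s, k(15))) = (15395 + 1950)*(4680 + (-2 + √((-6)² + 0²))) = 17345*(4680 + (-2 + √(36 + 0))) = 17345*(4680 + (-2 + √36)) = 17345*(4680 + (-2 + 6)) = 17345*(4680 + 4) = 17345*4684 = 81243980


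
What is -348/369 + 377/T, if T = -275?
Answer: -78271/33825 ≈ -2.3140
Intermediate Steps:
-348/369 + 377/T = -348/369 + 377/(-275) = -348*1/369 + 377*(-1/275) = -116/123 - 377/275 = -78271/33825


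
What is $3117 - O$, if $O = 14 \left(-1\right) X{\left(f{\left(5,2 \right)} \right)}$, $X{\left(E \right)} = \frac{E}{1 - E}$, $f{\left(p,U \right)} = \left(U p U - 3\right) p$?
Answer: $\frac{18617}{6} \approx 3102.8$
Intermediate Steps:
$f{\left(p,U \right)} = p \left(-3 + p U^{2}\right)$ ($f{\left(p,U \right)} = \left(p U^{2} - 3\right) p = \left(-3 + p U^{2}\right) p = p \left(-3 + p U^{2}\right)$)
$O = \frac{85}{6}$ ($O = 14 \left(-1\right) \left(- \frac{5 \left(-3 + 5 \cdot 2^{2}\right)}{-1 + 5 \left(-3 + 5 \cdot 2^{2}\right)}\right) = - 14 \left(- \frac{5 \left(-3 + 5 \cdot 4\right)}{-1 + 5 \left(-3 + 5 \cdot 4\right)}\right) = - 14 \left(- \frac{5 \left(-3 + 20\right)}{-1 + 5 \left(-3 + 20\right)}\right) = - 14 \left(- \frac{5 \cdot 17}{-1 + 5 \cdot 17}\right) = - 14 \left(\left(-1\right) 85 \frac{1}{-1 + 85}\right) = - 14 \left(\left(-1\right) 85 \cdot \frac{1}{84}\right) = \left(-14\right) \left(- \frac{85}{84}\right) = \frac{85}{6} \approx 14.167$)
$3117 - O = 3117 - \frac{85}{6} = \frac{18617}{6}$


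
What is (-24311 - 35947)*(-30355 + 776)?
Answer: 1782371382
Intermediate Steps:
(-24311 - 35947)*(-30355 + 776) = -60258*(-29579) = 1782371382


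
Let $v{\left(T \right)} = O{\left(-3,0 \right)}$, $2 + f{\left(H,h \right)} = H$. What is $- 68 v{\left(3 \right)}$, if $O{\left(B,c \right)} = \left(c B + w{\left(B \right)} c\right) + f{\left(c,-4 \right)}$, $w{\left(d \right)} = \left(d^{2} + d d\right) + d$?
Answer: $136$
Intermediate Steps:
$f{\left(H,h \right)} = -2 + H$
$w{\left(d \right)} = d + 2 d^{2}$ ($w{\left(d \right)} = \left(d^{2} + d^{2}\right) + d = 2 d^{2} + d = d + 2 d^{2}$)
$O{\left(B,c \right)} = -2 + c + B c + B c \left(1 + 2 B\right)$ ($O{\left(B,c \right)} = \left(c B + B \left(1 + 2 B\right) c\right) + \left(-2 + c\right) = \left(B c + B c \left(1 + 2 B\right)\right) + \left(-2 + c\right) = -2 + c + B c + B c \left(1 + 2 B\right)$)
$v{\left(T \right)} = -2$ ($v{\left(T \right)} = -2 + 0 - 0 - 0 \left(1 + 2 \left(-3\right)\right) = -2 + 0 + 0 - 0 \left(1 - 6\right) = -2 + 0 + 0 - 0 \left(-5\right) = -2 + 0 + 0 + 0 = -2$)
$- 68 v{\left(3 \right)} = \left(-68\right) \left(-2\right) = 136$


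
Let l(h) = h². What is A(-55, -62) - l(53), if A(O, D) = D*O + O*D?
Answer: 4011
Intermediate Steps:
A(O, D) = 2*D*O (A(O, D) = D*O + D*O = 2*D*O)
A(-55, -62) - l(53) = 2*(-62)*(-55) - 1*53² = 6820 - 1*2809 = 6820 - 2809 = 4011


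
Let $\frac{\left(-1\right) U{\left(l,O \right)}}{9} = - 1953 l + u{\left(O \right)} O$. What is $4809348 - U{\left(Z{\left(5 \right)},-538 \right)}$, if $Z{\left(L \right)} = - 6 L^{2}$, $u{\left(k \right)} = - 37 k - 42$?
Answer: $-88735590$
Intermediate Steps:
$u{\left(k \right)} = -42 - 37 k$
$U{\left(l,O \right)} = 17577 l - 9 O \left(-42 - 37 O\right)$ ($U{\left(l,O \right)} = - 9 \left(- 1953 l + \left(-42 - 37 O\right) O\right) = - 9 \left(- 1953 l + O \left(-42 - 37 O\right)\right) = 17577 l - 9 O \left(-42 - 37 O\right)$)
$4809348 - U{\left(Z{\left(5 \right)},-538 \right)} = 4809348 - \left(17577 \left(- 6 \cdot 5^{2}\right) + 9 \left(-538\right) \left(42 + 37 \left(-538\right)\right)\right) = 4809348 - \left(17577 \left(\left(-6\right) 25\right) + 9 \left(-538\right) \left(42 - 19906\right)\right) = 4809348 - \left(17577 \left(-150\right) + 9 \left(-538\right) \left(-19864\right)\right) = 4809348 - \left(-2636550 + 96181488\right) = 4809348 - 93544938 = -88735590$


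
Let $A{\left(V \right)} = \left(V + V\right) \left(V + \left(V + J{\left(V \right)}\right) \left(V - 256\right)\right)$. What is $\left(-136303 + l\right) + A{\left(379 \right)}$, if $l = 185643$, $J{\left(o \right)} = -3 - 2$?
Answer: $35206138$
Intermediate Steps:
$J{\left(o \right)} = -5$
$A{\left(V \right)} = 2 V \left(V + \left(-256 + V\right) \left(-5 + V\right)\right)$ ($A{\left(V \right)} = \left(V + V\right) \left(V + \left(V - 5\right) \left(V - 256\right)\right) = 2 V \left(V + \left(-5 + V\right) \left(-256 + V\right)\right) = 2 V \left(V + \left(-256 + V\right) \left(-5 + V\right)\right)$)
$\left(-136303 + l\right) + A{\left(379 \right)} = \left(-136303 + 185643\right) + 2 \cdot 379 \left(1280 + 379^{2} - 98540\right) = 49340 + 2 \cdot 379 \left(1280 + 143641 - 98540\right) = 49340 + 2 \cdot 379 \cdot 46381 = 49340 + 35156798 = 35206138$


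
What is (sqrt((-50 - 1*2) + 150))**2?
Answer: 98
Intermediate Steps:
(sqrt((-50 - 1*2) + 150))**2 = (sqrt((-50 - 2) + 150))**2 = (sqrt(-52 + 150))**2 = (sqrt(98))**2 = (7*sqrt(2))**2 = 98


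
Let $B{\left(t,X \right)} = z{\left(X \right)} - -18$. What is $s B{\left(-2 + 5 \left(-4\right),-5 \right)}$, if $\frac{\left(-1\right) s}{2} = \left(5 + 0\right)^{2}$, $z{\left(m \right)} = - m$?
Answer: $-1150$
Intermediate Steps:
$s = -50$ ($s = - 2 \left(5 + 0\right)^{2} = - 2 \cdot 5^{2} = \left(-2\right) 25 = -50$)
$B{\left(t,X \right)} = 18 - X$ ($B{\left(t,X \right)} = - X - -18 = - X + 18 = 18 - X$)
$s B{\left(-2 + 5 \left(-4\right),-5 \right)} = - 50 \left(18 - -5\right) = - 50 \left(18 + 5\right) = \left(-50\right) 23 = -1150$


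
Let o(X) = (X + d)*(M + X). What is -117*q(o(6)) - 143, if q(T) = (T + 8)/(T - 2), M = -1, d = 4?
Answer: -2275/8 ≈ -284.38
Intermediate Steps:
o(X) = (-1 + X)*(4 + X) (o(X) = (X + 4)*(-1 + X) = (4 + X)*(-1 + X) = (-1 + X)*(4 + X))
q(T) = (8 + T)/(-2 + T)
-117*q(o(6)) - 143 = -117*(8 + (-4 + 6² + 3*6))/(-2 + (-4 + 6² + 3*6)) - 143 = -117*(8 + (-4 + 36 + 18))/(-2 + (-4 + 36 + 18)) - 143 = -117*(8 + 50)/(-2 + 50) - 143 = -117*58/48 - 143 = -39*58/16 - 143 = -117*29/24 - 143 = -1131/8 - 143 = -2275/8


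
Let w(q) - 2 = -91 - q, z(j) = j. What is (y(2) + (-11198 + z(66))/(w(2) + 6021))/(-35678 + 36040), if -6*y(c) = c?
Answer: -19663/3219990 ≈ -0.0061065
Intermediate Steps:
y(c) = -c/6
w(q) = -89 - q (w(q) = 2 + (-91 - q) = -89 - q)
(y(2) + (-11198 + z(66))/(w(2) + 6021))/(-35678 + 36040) = (-⅙*2 + (-11198 + 66)/((-89 - 1*2) + 6021))/(-35678 + 36040) = (-⅓ - 11132/((-89 - 2) + 6021))/362 = (-⅓ - 11132/(-91 + 6021))*(1/362) = (-⅓ - 11132/5930)*(1/362) = (-⅓ - 11132*1/5930)*(1/362) = (-⅓ - 5566/2965)*(1/362) = -19663/8895*1/362 = -19663/3219990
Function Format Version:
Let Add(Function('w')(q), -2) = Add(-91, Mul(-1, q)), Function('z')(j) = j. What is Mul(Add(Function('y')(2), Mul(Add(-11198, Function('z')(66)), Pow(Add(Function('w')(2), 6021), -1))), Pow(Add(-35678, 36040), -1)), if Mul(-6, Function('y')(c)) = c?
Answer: Rational(-19663, 3219990) ≈ -0.0061065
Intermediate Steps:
Function('y')(c) = Mul(Rational(-1, 6), c)
Function('w')(q) = Add(-89, Mul(-1, q)) (Function('w')(q) = Add(2, Add(-91, Mul(-1, q))) = Add(-89, Mul(-1, q)))
Mul(Add(Function('y')(2), Mul(Add(-11198, Function('z')(66)), Pow(Add(Function('w')(2), 6021), -1))), Pow(Add(-35678, 36040), -1)) = Mul(Add(Mul(Rational(-1, 6), 2), Mul(Add(-11198, 66), Pow(Add(Add(-89, Mul(-1, 2)), 6021), -1))), Pow(Add(-35678, 36040), -1)) = Mul(Add(Rational(-1, 3), Mul(-11132, Pow(Add(Add(-89, -2), 6021), -1))), Pow(362, -1)) = Mul(Add(Rational(-1, 3), Mul(-11132, Pow(Add(-91, 6021), -1))), Rational(1, 362)) = Mul(Add(Rational(-1, 3), Mul(-11132, Pow(5930, -1))), Rational(1, 362)) = Mul(Add(Rational(-1, 3), Mul(-11132, Rational(1, 5930))), Rational(1, 362)) = Mul(Add(Rational(-1, 3), Rational(-5566, 2965)), Rational(1, 362)) = Mul(Rational(-19663, 8895), Rational(1, 362)) = Rational(-19663, 3219990)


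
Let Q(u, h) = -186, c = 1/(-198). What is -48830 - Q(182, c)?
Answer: -48644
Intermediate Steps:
c = -1/198 ≈ -0.0050505
-48830 - Q(182, c) = -48830 - 1*(-186) = -48830 + 186 = -48644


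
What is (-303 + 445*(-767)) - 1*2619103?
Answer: -2960721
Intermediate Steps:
(-303 + 445*(-767)) - 1*2619103 = (-303 - 341315) - 2619103 = -341618 - 2619103 = -2960721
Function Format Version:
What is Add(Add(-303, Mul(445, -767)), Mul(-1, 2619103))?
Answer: -2960721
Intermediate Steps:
Add(Add(-303, Mul(445, -767)), Mul(-1, 2619103)) = Add(Add(-303, -341315), -2619103) = Add(-341618, -2619103) = -2960721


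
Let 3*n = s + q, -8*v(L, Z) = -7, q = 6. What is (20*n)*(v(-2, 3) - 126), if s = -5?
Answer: -5005/6 ≈ -834.17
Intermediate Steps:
v(L, Z) = 7/8 (v(L, Z) = -⅛*(-7) = 7/8)
n = ⅓ (n = (-5 + 6)/3 = (⅓)*1 = ⅓ ≈ 0.33333)
(20*n)*(v(-2, 3) - 126) = (20*(⅓))*(7/8 - 126) = (20/3)*(-1001/8) = -5005/6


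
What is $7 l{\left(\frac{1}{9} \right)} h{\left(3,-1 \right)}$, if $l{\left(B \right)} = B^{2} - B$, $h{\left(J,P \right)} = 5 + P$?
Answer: $- \frac{224}{81} \approx -2.7654$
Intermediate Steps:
$7 l{\left(\frac{1}{9} \right)} h{\left(3,-1 \right)} = 7 \frac{-1 + \frac{1}{9}}{9} \left(5 - 1\right) = 7 \frac{-1 + \frac{1}{9}}{9} \cdot 4 = 7 \cdot \frac{1}{9} \left(- \frac{8}{9}\right) 4 = 7 \left(- \frac{8}{81}\right) 4 = \left(- \frac{56}{81}\right) 4 = - \frac{224}{81}$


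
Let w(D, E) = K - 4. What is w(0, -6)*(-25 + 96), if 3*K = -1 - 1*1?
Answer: -994/3 ≈ -331.33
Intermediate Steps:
K = -⅔ (K = (-1 - 1*1)/3 = (-1 - 1)/3 = (⅓)*(-2) = -⅔ ≈ -0.66667)
w(D, E) = -14/3 (w(D, E) = -⅔ - 4 = -14/3)
w(0, -6)*(-25 + 96) = -14*(-25 + 96)/3 = -14/3*71 = -994/3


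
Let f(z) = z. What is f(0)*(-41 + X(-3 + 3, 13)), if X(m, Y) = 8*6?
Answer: 0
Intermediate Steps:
X(m, Y) = 48
f(0)*(-41 + X(-3 + 3, 13)) = 0*(-41 + 48) = 0*7 = 0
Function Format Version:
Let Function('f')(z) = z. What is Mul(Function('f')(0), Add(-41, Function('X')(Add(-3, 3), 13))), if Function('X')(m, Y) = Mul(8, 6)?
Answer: 0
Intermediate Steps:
Function('X')(m, Y) = 48
Mul(Function('f')(0), Add(-41, Function('X')(Add(-3, 3), 13))) = Mul(0, Add(-41, 48)) = Mul(0, 7) = 0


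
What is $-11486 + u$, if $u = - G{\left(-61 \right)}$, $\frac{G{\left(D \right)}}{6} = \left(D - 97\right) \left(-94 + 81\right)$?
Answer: $-23810$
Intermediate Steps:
$G{\left(D \right)} = 7566 - 78 D$ ($G{\left(D \right)} = 6 \left(D - 97\right) \left(-94 + 81\right) = 6 \left(-97 + D\right) \left(-13\right) = 6 \left(1261 - 13 D\right) = 7566 - 78 D$)
$u = -12324$ ($u = - (7566 - -4758) = - (7566 + 4758) = \left(-1\right) 12324 = -12324$)
$-11486 + u = -11486 - 12324 = -23810$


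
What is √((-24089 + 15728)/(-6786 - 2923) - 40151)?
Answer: I*√3784740029882/9709 ≈ 200.38*I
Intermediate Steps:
√((-24089 + 15728)/(-6786 - 2923) - 40151) = √(-8361/(-9709) - 40151) = √(-8361*(-1/9709) - 40151) = √(8361/9709 - 40151) = √(-389817698/9709) = I*√3784740029882/9709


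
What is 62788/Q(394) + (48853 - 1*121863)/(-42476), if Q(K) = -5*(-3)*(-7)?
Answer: -189951217/318570 ≈ -596.26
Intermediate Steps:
Q(K) = -105 (Q(K) = 15*(-7) = -105)
62788/Q(394) + (48853 - 1*121863)/(-42476) = 62788/(-105) + (48853 - 1*121863)/(-42476) = 62788*(-1/105) + (48853 - 121863)*(-1/42476) = -62788/105 - 73010*(-1/42476) = -62788/105 + 5215/3034 = -189951217/318570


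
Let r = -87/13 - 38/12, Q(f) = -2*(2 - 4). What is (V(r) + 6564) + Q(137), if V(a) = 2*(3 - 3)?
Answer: 6568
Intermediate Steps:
Q(f) = 4 (Q(f) = -2*(-2) = 4)
r = -769/78 (r = -87*1/13 - 38*1/12 = -87/13 - 19/6 = -769/78 ≈ -9.8590)
V(a) = 0 (V(a) = 2*0 = 0)
(V(r) + 6564) + Q(137) = (0 + 6564) + 4 = 6564 + 4 = 6568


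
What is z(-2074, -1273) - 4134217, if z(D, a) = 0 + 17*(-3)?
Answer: -4134268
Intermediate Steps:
z(D, a) = -51 (z(D, a) = 0 - 51 = -51)
z(-2074, -1273) - 4134217 = -51 - 4134217 = -4134268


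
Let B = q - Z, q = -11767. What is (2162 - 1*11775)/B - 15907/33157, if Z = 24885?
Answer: -264285123/1215270364 ≈ -0.21747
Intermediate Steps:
B = -36652 (B = -11767 - 1*24885 = -11767 - 24885 = -36652)
(2162 - 1*11775)/B - 15907/33157 = (2162 - 1*11775)/(-36652) - 15907/33157 = (2162 - 11775)*(-1/36652) - 15907*1/33157 = -9613*(-1/36652) - 15907/33157 = 9613/36652 - 15907/33157 = -264285123/1215270364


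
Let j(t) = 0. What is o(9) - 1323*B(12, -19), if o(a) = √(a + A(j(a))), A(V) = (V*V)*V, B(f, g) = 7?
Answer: -9258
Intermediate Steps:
A(V) = V³ (A(V) = V²*V = V³)
o(a) = √a (o(a) = √(a + 0³) = √(a + 0) = √a)
o(9) - 1323*B(12, -19) = √9 - 1323*7 = 3 - 9261 = -9258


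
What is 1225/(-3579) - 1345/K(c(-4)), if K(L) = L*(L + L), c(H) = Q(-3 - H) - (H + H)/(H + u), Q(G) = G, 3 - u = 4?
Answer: -40121975/21474 ≈ -1868.4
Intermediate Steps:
u = -1 (u = 3 - 1*4 = 3 - 4 = -1)
c(H) = -3 - H - 2*H/(-1 + H) (c(H) = (-3 - H) - (H + H)/(H - 1) = (-3 - H) - 2*H/(-1 + H) = -3 - H - 2*H/(-1 + H))
K(L) = 2*L² (K(L) = L*(2*L) = 2*L²)
1225/(-3579) - 1345/K(c(-4)) = 1225/(-3579) - 1345*(-1 - 4)²/(2*(3 - 1*(-4) - 1*(-4)*(3 - 4))²) = 1225*(-1/3579) - 1345*25/(2*(3 + 4 - 1*(-4)*(-1))²) = -1225/3579 - 1345*25/(2*(3 + 4 - 4)²) = -1225/3579 - 1345/(2*(-⅕*3)²) = -1225/3579 - 1345/(2*(-⅗)²) = -1225/3579 - 1345/(2*(9/25)) = -1225/3579 - 1345/18/25 = -1225/3579 - 1345*25/18 = -1225/3579 - 33625/18 = -40121975/21474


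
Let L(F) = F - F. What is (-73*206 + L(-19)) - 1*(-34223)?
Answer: 19185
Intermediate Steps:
L(F) = 0
(-73*206 + L(-19)) - 1*(-34223) = (-73*206 + 0) - 1*(-34223) = (-15038 + 0) + 34223 = -15038 + 34223 = 19185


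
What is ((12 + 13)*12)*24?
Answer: 7200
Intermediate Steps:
((12 + 13)*12)*24 = (25*12)*24 = 300*24 = 7200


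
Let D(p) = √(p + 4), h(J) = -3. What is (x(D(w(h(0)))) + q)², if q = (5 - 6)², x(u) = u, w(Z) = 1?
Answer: (1 + √5)² ≈ 10.472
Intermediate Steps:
D(p) = √(4 + p)
q = 1 (q = (-1)² = 1)
(x(D(w(h(0)))) + q)² = (√(4 + 1) + 1)² = (√5 + 1)² = (1 + √5)²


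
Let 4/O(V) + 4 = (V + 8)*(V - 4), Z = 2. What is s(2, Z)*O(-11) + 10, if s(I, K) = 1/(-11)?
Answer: 4506/451 ≈ 9.9911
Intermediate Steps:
s(I, K) = -1/11
O(V) = 4/(-4 + (-4 + V)*(8 + V)) (O(V) = 4/(-4 + (V + 8)*(V - 4)) = 4/(-4 + (8 + V)*(-4 + V)) = 4/(-4 + (-4 + V)*(8 + V)))
s(2, Z)*O(-11) + 10 = -4/(11*(-36 + (-11)**2 + 4*(-11))) + 10 = -4/(11*(-36 + 121 - 44)) + 10 = -4/(11*41) + 10 = -1/11*4/41 + 10 = -4/451 + 10 = 4506/451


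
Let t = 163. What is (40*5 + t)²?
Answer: 131769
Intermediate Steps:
(40*5 + t)² = (40*5 + 163)² = (200 + 163)² = 363² = 131769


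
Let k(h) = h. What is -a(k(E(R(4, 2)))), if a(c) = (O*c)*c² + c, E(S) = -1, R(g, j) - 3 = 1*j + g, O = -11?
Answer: -10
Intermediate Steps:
R(g, j) = 3 + g + j (R(g, j) = 3 + (1*j + g) = 3 + (j + g) = 3 + (g + j) = 3 + g + j)
a(c) = c - 11*c³ (a(c) = (-11*c)*c² + c = -11*c³ + c = c - 11*c³)
-a(k(E(R(4, 2)))) = -(-1 - 11*(-1)³) = -(-1 - 11*(-1)) = -(-1 + 11) = -1*10 = -10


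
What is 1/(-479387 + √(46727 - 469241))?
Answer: -479387/229812318283 - 3*I*√46946/229812318283 ≈ -2.086e-6 - 2.8284e-9*I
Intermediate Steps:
1/(-479387 + √(46727 - 469241)) = 1/(-479387 + √(-422514)) = 1/(-479387 + 3*I*√46946)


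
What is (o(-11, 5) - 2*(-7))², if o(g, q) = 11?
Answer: 625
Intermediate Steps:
(o(-11, 5) - 2*(-7))² = (11 - 2*(-7))² = (11 + 14)² = 25² = 625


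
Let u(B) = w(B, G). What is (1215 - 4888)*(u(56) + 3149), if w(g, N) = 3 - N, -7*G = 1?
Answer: -81044745/7 ≈ -1.1578e+7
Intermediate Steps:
G = -⅐ (G = -⅐*1 = -⅐ ≈ -0.14286)
u(B) = 22/7 (u(B) = 3 - 1*(-⅐) = 3 + ⅐ = 22/7)
(1215 - 4888)*(u(56) + 3149) = (1215 - 4888)*(22/7 + 3149) = -3673*22065/7 = -81044745/7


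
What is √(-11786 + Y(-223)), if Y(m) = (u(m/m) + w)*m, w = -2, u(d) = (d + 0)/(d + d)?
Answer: I*√45806/2 ≈ 107.01*I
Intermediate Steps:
u(d) = ½ (u(d) = d/((2*d)) = d*(1/(2*d)) = ½)
Y(m) = -3*m/2 (Y(m) = (½ - 2)*m = -3*m/2)
√(-11786 + Y(-223)) = √(-11786 - 3/2*(-223)) = √(-11786 + 669/2) = √(-22903/2) = I*√45806/2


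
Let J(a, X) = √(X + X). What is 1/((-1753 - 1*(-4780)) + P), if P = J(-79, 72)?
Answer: 1/3039 ≈ 0.00032906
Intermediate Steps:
J(a, X) = √2*√X (J(a, X) = √(2*X) = √2*√X)
P = 12 (P = √2*√72 = √2*(6*√2) = 12)
1/((-1753 - 1*(-4780)) + P) = 1/((-1753 - 1*(-4780)) + 12) = 1/((-1753 + 4780) + 12) = 1/(3027 + 12) = 1/3039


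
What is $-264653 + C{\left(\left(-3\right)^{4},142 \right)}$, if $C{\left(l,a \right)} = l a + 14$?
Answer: $-253137$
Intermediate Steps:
$C{\left(l,a \right)} = 14 + a l$ ($C{\left(l,a \right)} = a l + 14 = 14 + a l$)
$-264653 + C{\left(\left(-3\right)^{4},142 \right)} = -264653 + \left(14 + 142 \left(-3\right)^{4}\right) = -264653 + \left(14 + 142 \cdot 81\right) = -264653 + \left(14 + 11502\right) = -264653 + 11516 = -253137$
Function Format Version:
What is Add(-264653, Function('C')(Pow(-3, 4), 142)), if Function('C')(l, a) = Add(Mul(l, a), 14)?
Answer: -253137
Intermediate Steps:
Function('C')(l, a) = Add(14, Mul(a, l)) (Function('C')(l, a) = Add(Mul(a, l), 14) = Add(14, Mul(a, l)))
Add(-264653, Function('C')(Pow(-3, 4), 142)) = Add(-264653, Add(14, Mul(142, Pow(-3, 4)))) = Add(-264653, Add(14, Mul(142, 81))) = Add(-264653, Add(14, 11502)) = Add(-264653, 11516) = -253137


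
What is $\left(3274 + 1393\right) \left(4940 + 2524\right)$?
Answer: $34834488$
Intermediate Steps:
$\left(3274 + 1393\right) \left(4940 + 2524\right) = 4667 \cdot 7464 = 34834488$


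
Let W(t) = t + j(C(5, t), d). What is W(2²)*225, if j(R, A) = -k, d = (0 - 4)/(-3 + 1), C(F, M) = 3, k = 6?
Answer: -450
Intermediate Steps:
d = 2 (d = -4/(-2) = -4*(-½) = 2)
j(R, A) = -6 (j(R, A) = -1*6 = -6)
W(t) = -6 + t (W(t) = t - 6 = -6 + t)
W(2²)*225 = (-6 + 2²)*225 = (-6 + 4)*225 = -2*225 = -450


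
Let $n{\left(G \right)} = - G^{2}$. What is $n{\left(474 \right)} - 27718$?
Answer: $-252394$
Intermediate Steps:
$n{\left(474 \right)} - 27718 = - 474^{2} - 27718 = \left(-1\right) 224676 - 27718 = -224676 - 27718 = -252394$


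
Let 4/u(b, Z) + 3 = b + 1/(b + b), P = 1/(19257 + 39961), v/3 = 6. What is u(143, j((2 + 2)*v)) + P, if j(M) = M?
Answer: 67785433/2371147938 ≈ 0.028588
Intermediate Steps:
v = 18 (v = 3*6 = 18)
P = 1/59218 ≈ 1.6887e-5
u(b, Z) = 4/(-3 + b + 1/(2*b)) (u(b, Z) = 4/(-3 + (b + 1/(b + b))) = 4/(-3 + (b + 1/(2*b))) = 4/(-3 + b + 1/(2*b)))
u(143, j((2 + 2)*v)) + P = 8*143/(1 - 6*143 + 2*143²) + 1/59218 = 8*143/(1 - 858 + 2*20449) + 1/59218 = 8*143/(1 - 858 + 40898) + 1/59218 = 8*143/40041 + 1/59218 = 8*143*(1/40041) + 1/59218 = 1144/40041 + 1/59218 = 67785433/2371147938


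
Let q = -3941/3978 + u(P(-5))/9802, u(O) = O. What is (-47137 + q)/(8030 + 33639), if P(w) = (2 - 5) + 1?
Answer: -70693127785/62491249314 ≈ -1.1312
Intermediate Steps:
P(w) = -2 (P(w) = -3 + 1 = -2)
q = -1486063/1499706 (q = -3941/3978 - 2/9802 = -3941*1/3978 - 2*1/9802 = -3941/3978 - 1/4901 = -1486063/1499706 ≈ -0.99090)
(-47137 + q)/(8030 + 33639) = (-47137 - 1486063/1499706)/(8030 + 33639) = -70693127785/1499706/41669 = -70693127785/1499706*1/41669 = -70693127785/62491249314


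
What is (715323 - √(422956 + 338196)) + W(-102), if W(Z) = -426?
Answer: 714897 - 8*√11893 ≈ 7.1403e+5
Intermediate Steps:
(715323 - √(422956 + 338196)) + W(-102) = (715323 - √(422956 + 338196)) - 426 = (715323 - √761152) - 426 = (715323 - 8*√11893) - 426 = 714897 - 8*√11893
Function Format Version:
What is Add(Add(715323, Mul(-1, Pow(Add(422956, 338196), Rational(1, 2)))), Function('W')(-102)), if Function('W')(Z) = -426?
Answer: Add(714897, Mul(-8, Pow(11893, Rational(1, 2)))) ≈ 7.1403e+5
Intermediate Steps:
Add(Add(715323, Mul(-1, Pow(Add(422956, 338196), Rational(1, 2)))), Function('W')(-102)) = Add(Add(715323, Mul(-1, Pow(Add(422956, 338196), Rational(1, 2)))), -426) = Add(Add(715323, Mul(-1, Pow(761152, Rational(1, 2)))), -426) = Add(Add(715323, Mul(-1, Mul(8, Pow(11893, Rational(1, 2))))), -426) = Add(Add(715323, Mul(-8, Pow(11893, Rational(1, 2)))), -426) = Add(714897, Mul(-8, Pow(11893, Rational(1, 2))))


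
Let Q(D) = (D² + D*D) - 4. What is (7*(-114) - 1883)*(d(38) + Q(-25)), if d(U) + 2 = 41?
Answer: -3445085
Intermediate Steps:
d(U) = 39 (d(U) = -2 + 41 = 39)
Q(D) = -4 + 2*D² (Q(D) = (D² + D²) - 4 = 2*D² - 4 = -4 + 2*D²)
(7*(-114) - 1883)*(d(38) + Q(-25)) = (7*(-114) - 1883)*(39 + (-4 + 2*(-25)²)) = (-798 - 1883)*(39 + (-4 + 2*625)) = -2681*(39 + (-4 + 1250)) = -2681*(39 + 1246) = -2681*1285 = -3445085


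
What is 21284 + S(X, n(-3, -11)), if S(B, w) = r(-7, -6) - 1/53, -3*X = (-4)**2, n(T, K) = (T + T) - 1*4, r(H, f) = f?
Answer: 1127733/53 ≈ 21278.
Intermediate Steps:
n(T, K) = -4 + 2*T (n(T, K) = 2*T - 4 = -4 + 2*T)
X = -16/3 (X = -1/3*(-4)**2 = -1/3*16 = -16/3 ≈ -5.3333)
S(B, w) = -319/53 (S(B, w) = -6 - 1/53 = -319/53)
21284 + S(X, n(-3, -11)) = 21284 - 319/53 = 1127733/53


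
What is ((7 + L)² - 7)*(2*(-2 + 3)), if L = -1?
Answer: 58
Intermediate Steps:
((7 + L)² - 7)*(2*(-2 + 3)) = ((7 - 1)² - 7)*(2*(-2 + 3)) = (6² - 7)*(2*1) = (36 - 7)*2 = 29*2 = 58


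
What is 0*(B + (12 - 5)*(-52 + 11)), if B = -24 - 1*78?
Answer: 0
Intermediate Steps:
B = -102 (B = -24 - 78 = -102)
0*(B + (12 - 5)*(-52 + 11)) = 0*(-102 + (12 - 5)*(-52 + 11)) = 0*(-102 + 7*(-41)) = 0*(-102 - 287) = 0*(-389) = 0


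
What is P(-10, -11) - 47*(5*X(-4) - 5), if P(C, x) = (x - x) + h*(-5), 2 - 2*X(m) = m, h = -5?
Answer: -445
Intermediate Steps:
X(m) = 1 - m/2
P(C, x) = 25 (P(C, x) = (x - x) - 5*(-5) = 0 + 25 = 25)
P(-10, -11) - 47*(5*X(-4) - 5) = 25 - 47*(5*(1 - ½*(-4)) - 5) = 25 - 47*(5*(1 + 2) - 5) = 25 - 47*(5*3 - 5) = 25 - 47*(15 - 5) = 25 - 47*10 = 25 - 470 = -445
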